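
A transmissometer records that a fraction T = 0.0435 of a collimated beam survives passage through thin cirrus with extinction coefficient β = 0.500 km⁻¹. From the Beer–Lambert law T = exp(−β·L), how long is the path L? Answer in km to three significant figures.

6.27 km

Beer–Lambert: T = exp(−βL) ⇒ L = −ln(T)/β = −ln(0.0435)/0.500 = 3.1350/0.500 = 6.27 km.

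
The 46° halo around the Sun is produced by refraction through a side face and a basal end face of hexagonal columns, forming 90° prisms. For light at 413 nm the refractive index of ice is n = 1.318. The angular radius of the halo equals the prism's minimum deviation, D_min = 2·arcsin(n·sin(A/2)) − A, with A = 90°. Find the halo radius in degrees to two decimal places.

n·sin(A/2) = 1.318 × sin 45° = 1.318 × 0.7071 = 0.9320.
D_min = 2·arcsin(0.9320) − 90° = 2 × 68.743° − 90° = 47.487°.

47.49°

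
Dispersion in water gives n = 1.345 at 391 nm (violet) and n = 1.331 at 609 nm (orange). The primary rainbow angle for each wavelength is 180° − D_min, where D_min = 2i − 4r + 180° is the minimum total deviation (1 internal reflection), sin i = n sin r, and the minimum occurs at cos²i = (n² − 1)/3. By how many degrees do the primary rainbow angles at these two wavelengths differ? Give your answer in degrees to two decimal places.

2.01°

At 391 nm (n = 1.345): cos²i = 0.26967 → i = 58.715°, r = 39.448°, D_min = 139.635°, rainbow angle = 40.365°.
At 609 nm (n = 1.331): cos²i = 0.25719 → i = 59.527°, r = 40.356°, D_min = 137.630°, rainbow angle = 42.370°.
Angular width = |40.365° − 42.370°| = 2.005°.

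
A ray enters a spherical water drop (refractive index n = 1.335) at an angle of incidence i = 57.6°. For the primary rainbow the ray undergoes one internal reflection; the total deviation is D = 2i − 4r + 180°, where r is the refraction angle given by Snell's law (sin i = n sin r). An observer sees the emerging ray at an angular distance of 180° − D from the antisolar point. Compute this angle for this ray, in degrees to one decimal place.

41.7°

sin r = sin 57.6° / 1.335 = 0.8443/1.335 = 0.6325; r = 39.23°.
D = 2·57.6° − 4·39.23° + 180° = 115.20° − 156.93° + 180° = 138.27°.
Angle from antisolar point = 180° − D = 41.73°.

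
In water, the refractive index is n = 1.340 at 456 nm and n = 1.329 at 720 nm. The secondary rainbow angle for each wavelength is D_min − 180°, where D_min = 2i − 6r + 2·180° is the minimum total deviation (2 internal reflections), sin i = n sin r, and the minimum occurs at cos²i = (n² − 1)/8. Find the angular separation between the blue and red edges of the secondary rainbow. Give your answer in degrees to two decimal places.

2.87°

At 456 nm (n = 1.340): cos²i = 0.09945 → i = 71.618°, r = 45.088°, D_min = 232.709°, rainbow angle = 52.709°.
At 720 nm (n = 1.329): cos²i = 0.09578 → i = 71.972°, r = 45.685°, D_min = 229.837°, rainbow angle = 49.837°.
Angular width = |52.709° − 49.837°| = 2.872°.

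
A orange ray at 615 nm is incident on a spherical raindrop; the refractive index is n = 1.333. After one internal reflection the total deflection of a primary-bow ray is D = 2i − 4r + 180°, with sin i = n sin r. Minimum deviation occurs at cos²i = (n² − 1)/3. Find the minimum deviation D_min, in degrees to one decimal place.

cos²i = (1.77689 − 1)/3 = 0.25896; i = arccos(0.50888) = 59.410°.
sin r = sin 59.410°/1.333 = 0.64579; r = 40.225°.
D_min = 2·59.410° − 4·40.225° + 180° = 137.922°.

137.9°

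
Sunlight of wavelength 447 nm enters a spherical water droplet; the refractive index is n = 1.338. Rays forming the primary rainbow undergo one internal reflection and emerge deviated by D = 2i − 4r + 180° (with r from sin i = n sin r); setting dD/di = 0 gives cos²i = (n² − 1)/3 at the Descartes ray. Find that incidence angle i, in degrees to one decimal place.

59.1°

cos²i = (1.338² − 1)/3 = (1.79024 − 1)/3 = 0.26341.
cos i = 0.51324, so i = 59.120°.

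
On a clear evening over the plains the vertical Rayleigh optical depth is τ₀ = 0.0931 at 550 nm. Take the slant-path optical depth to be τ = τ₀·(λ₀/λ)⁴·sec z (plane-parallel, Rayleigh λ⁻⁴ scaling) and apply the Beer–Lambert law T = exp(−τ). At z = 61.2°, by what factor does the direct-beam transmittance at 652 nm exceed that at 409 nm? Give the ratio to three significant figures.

Airmass: sec 61.2° = 2.0757.
τ(652 nm) = 0.0931 × (550/652)⁴ × 2.0757 = 0.0931 × 0.5064 × 2.0757 = 0.0979.
τ(409 nm) = 0.0931 × (550/409)⁴ × 2.0757 = 0.0931 × 3.2701 × 2.0757 = 0.6319.
T(652)/T(409) = exp(τ_B − τ_A) = exp(0.5341) = 1.7059.

1.71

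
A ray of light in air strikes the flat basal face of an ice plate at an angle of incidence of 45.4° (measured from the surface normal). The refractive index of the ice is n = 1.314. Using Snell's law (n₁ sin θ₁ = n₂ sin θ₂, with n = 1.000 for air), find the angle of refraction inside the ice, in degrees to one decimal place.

32.8°

Snell: sin θ_r = sin θ_i / n = sin 45.4° / 1.314 = 0.7120 / 1.314 = 0.5419.
θ_r = arcsin(0.5419) = 32.81°.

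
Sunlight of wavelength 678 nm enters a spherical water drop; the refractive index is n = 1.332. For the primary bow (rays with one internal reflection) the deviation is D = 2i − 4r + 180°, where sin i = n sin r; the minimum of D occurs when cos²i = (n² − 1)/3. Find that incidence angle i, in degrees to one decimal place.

59.5°

cos²i = (1.332² − 1)/3 = (1.77422 − 1)/3 = 0.25807.
cos i = 0.50801, so i = 59.469°.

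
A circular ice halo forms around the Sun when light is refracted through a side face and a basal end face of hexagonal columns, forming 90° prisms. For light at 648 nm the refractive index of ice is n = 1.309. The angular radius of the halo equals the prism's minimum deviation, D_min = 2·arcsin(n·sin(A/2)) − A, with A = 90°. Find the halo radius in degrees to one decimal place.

n·sin(A/2) = 1.309 × sin 45° = 1.309 × 0.7071 = 0.9256.
D_min = 2·arcsin(0.9256) − 90° = 2 × 67.759° − 90° = 45.519°.

45.5°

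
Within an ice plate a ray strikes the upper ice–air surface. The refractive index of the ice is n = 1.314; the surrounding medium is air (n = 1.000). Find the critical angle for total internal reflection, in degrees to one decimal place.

sin θ_c = n_air / n = 1.000 / 1.314 = 0.7610.
θ_c = arcsin(0.7610) = 49.56°.

49.6°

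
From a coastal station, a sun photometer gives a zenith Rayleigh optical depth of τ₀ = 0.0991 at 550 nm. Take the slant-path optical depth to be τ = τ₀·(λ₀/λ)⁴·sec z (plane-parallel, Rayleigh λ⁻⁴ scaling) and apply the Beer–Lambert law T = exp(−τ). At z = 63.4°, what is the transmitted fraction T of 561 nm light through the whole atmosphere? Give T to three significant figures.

0.815

sec 63.4° = 2.2333.
τ = 0.0991 × (550/561)⁴ × 2.2333 = 0.0991 × 0.9238 × 2.2333 = 0.2045.
T = exp(−0.2045) = 0.8151.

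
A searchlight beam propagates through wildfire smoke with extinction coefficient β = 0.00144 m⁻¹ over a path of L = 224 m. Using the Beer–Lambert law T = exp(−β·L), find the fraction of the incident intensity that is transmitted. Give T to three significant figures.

τ = β·L = 0.00144 × 224 = 0.3226.
T = exp(−0.3226) = 0.7243.

0.724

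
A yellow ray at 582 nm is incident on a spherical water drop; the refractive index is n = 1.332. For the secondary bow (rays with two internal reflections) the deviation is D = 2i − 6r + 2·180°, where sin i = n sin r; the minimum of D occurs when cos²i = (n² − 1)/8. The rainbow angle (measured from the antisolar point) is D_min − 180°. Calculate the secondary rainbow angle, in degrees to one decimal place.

cos²i = (1.77422 − 1)/8 = 0.09678; i = arccos(0.31109) = 71.875°.
sin r = sin 71.875°/1.332 = 0.71350; r = 45.520°.
D_min = 2·71.875° − 6·45.520° + 360° = 230.628°.
Rainbow angle = D_min − 180° = 50.628°.

50.6°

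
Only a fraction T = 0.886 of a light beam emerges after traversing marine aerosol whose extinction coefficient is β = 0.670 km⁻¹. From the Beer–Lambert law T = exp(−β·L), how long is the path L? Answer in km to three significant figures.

0.181 km

Beer–Lambert: T = exp(−βL) ⇒ L = −ln(T)/β = −ln(0.886)/0.670 = 0.1210/0.670 = 0.1807 km.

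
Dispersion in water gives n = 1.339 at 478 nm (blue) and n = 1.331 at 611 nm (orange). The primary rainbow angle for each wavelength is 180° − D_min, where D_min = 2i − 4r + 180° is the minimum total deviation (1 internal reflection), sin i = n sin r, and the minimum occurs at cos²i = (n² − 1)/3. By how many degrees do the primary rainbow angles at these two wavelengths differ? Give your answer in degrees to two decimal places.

1.16°

At 478 nm (n = 1.339): cos²i = 0.26431 → i = 59.062°, r = 39.834°, D_min = 138.786°, rainbow angle = 41.214°.
At 611 nm (n = 1.331): cos²i = 0.25719 → i = 59.527°, r = 40.356°, D_min = 137.630°, rainbow angle = 42.370°.
Angular width = |41.214° − 42.370°| = 1.156°.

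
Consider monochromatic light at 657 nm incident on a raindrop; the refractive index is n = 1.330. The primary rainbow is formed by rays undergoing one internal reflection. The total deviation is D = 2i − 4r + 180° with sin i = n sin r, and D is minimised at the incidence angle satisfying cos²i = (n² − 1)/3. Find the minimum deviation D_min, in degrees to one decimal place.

cos²i = (1.76890 − 1)/3 = 0.25630; i = arccos(0.50626) = 59.585°.
sin r = sin 59.585°/1.330 = 0.64841; r = 40.422°.
D_min = 2·59.585° − 4·40.422° + 180° = 137.484°.

137.5°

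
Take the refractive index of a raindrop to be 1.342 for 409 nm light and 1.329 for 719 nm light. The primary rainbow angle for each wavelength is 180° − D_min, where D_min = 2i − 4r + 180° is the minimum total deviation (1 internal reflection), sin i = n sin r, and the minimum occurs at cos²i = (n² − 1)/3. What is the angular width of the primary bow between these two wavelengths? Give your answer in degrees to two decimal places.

At 409 nm (n = 1.342): cos²i = 0.26699 → i = 58.888°, r = 39.641°, D_min = 139.213°, rainbow angle = 40.787°.
At 719 nm (n = 1.329): cos²i = 0.25541 → i = 59.643°, r = 40.487°, D_min = 137.337°, rainbow angle = 42.663°.
Angular width = |40.787° − 42.663°| = 1.876°.

1.88°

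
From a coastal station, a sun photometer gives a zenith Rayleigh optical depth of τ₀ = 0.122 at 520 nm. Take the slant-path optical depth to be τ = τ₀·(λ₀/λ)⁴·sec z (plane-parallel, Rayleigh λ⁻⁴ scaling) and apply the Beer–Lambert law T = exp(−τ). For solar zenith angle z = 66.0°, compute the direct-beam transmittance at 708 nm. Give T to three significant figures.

0.916

sec 66.0° = 2.4586.
τ = 0.122 × (520/708)⁴ × 2.4586 = 0.122 × 0.2910 × 2.4586 = 0.0873.
T = exp(−0.0873) = 0.9164.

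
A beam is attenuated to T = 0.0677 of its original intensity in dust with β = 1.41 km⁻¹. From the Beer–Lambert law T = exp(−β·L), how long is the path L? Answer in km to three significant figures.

Beer–Lambert: T = exp(−βL) ⇒ L = −ln(T)/β = −ln(0.0677)/1.41 = 2.6927/1.41 = 1.91 km.

1.91 km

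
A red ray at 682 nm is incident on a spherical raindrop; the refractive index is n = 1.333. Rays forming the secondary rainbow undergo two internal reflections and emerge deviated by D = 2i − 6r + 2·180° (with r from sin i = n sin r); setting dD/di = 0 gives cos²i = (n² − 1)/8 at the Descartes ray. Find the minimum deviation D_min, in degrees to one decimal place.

cos²i = (1.77689 − 1)/8 = 0.09711; i = arccos(0.31163) = 71.843°.
sin r = sin 71.843°/1.333 = 0.71283; r = 45.466°.
D_min = 2·71.843° − 6·45.466° + 360° = 230.891°.

230.9°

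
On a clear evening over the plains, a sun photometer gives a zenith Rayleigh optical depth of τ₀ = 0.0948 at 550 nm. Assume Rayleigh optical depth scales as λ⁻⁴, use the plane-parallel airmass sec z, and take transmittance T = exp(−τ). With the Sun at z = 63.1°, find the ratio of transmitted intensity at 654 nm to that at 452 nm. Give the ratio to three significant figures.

1.43

Airmass: sec 63.1° = 2.2103.
τ(654 nm) = 0.0948 × (550/654)⁴ × 2.2103 = 0.0948 × 0.5002 × 2.2103 = 0.1048.
τ(452 nm) = 0.0948 × (550/452)⁴ × 2.2103 = 0.0948 × 2.1923 × 2.2103 = 0.4594.
T(654)/T(452) = exp(τ_B − τ_A) = exp(0.3545) = 1.4255.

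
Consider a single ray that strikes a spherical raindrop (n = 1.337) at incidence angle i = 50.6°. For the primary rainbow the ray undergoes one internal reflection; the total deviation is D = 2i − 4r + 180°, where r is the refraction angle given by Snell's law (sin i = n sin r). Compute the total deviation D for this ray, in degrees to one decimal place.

sin r = sin 50.6° / 1.337 = 0.7727/1.337 = 0.5780; r = 35.31°.
D = 2·50.6° − 4·35.31° + 180° = 101.20° − 141.23° + 180° = 139.97°.

140.0°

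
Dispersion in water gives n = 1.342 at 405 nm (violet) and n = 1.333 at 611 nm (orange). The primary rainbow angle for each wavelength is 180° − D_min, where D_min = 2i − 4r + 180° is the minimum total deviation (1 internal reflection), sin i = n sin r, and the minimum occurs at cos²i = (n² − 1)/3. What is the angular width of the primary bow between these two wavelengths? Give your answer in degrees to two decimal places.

At 405 nm (n = 1.342): cos²i = 0.26699 → i = 58.888°, r = 39.641°, D_min = 139.213°, rainbow angle = 40.787°.
At 611 nm (n = 1.333): cos²i = 0.25896 → i = 59.410°, r = 40.225°, D_min = 137.922°, rainbow angle = 42.078°.
Angular width = |40.787° − 42.078°| = 1.291°.

1.29°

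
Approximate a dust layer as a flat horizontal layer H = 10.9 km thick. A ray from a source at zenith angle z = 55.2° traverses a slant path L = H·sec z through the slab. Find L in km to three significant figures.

19.1 km

sec z = 1/cos 55.2° = 1.7522.
L = 10.9 × 1.7522 = 19.099 km.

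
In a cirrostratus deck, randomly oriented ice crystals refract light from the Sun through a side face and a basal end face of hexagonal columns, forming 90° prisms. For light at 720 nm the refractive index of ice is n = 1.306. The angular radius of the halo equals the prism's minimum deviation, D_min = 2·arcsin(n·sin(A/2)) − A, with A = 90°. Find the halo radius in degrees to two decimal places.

44.88°

n·sin(A/2) = 1.306 × sin 45° = 1.306 × 0.7071 = 0.9235.
D_min = 2·arcsin(0.9235) − 90° = 2 × 67.440° − 90° = 44.881°.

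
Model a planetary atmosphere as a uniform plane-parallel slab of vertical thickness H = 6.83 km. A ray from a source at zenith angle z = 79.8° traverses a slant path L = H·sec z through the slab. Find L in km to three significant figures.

sec z = 1/cos 79.8° = 5.6470.
L = 6.83 × 5.6470 = 38.569 km.

38.6 km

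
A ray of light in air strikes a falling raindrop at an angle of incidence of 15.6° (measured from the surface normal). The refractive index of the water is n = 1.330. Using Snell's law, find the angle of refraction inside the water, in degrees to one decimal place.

Snell: sin θ_r = sin θ_i / n = sin 15.6° / 1.330 = 0.2689 / 1.330 = 0.2022.
θ_r = arcsin(0.2022) = 11.67°.

11.7°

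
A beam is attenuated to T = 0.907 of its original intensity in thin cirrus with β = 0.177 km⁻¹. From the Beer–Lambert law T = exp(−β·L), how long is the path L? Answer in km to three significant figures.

0.551 km

Beer–Lambert: T = exp(−βL) ⇒ L = −ln(T)/β = −ln(0.907)/0.177 = 0.0976/0.177 = 0.5515 km.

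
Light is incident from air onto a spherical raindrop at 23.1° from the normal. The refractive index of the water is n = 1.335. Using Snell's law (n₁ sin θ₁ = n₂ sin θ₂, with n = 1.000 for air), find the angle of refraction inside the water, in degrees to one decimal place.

17.1°

Snell: sin θ_r = sin θ_i / n = sin 23.1° / 1.335 = 0.3923 / 1.335 = 0.2939.
θ_r = arcsin(0.2939) = 17.09°.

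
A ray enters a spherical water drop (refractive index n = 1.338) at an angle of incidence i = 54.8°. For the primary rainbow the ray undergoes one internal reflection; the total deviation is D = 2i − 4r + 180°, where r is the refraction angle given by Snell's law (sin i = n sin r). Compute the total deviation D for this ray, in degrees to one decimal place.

139.0°

sin r = sin 54.8° / 1.338 = 0.8171/1.338 = 0.6107; r = 37.64°.
D = 2·54.8° − 4·37.64° + 180° = 109.60° − 150.57° + 180° = 139.03°.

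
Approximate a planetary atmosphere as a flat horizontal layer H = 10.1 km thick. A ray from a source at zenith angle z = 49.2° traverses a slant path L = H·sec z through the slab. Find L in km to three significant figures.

15.5 km

sec z = 1/cos 49.2° = 1.5304.
L = 10.1 × 1.5304 = 15.457 km.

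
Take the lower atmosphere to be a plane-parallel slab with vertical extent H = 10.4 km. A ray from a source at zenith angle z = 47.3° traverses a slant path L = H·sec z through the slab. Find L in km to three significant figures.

15.3 km

sec z = 1/cos 47.3° = 1.4746.
L = 10.4 × 1.4746 = 15.336 km.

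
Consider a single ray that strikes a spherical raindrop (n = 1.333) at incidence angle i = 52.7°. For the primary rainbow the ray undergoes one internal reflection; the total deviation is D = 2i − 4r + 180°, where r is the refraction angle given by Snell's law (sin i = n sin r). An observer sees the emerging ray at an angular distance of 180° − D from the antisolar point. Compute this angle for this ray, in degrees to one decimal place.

41.2°

sin r = sin 52.7° / 1.333 = 0.7955/1.333 = 0.5968; r = 36.64°.
D = 2·52.7° − 4·36.64° + 180° = 105.40° − 146.55° + 180° = 138.85°.
Angle from antisolar point = 180° − D = 41.15°.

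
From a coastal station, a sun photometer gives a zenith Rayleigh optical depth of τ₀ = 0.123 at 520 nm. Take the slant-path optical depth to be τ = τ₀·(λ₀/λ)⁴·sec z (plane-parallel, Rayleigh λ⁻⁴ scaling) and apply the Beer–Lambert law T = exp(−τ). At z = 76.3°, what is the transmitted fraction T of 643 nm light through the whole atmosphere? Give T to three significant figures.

0.801

sec 76.3° = 4.2223.
τ = 0.123 × (520/643)⁴ × 4.2223 = 0.123 × 0.4277 × 4.2223 = 0.2221.
T = exp(−0.2221) = 0.8008.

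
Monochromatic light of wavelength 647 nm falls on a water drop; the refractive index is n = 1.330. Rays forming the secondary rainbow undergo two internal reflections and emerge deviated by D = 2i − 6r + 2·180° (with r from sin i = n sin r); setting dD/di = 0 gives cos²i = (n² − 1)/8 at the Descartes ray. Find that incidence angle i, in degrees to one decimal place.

71.9°

cos²i = (1.330² − 1)/8 = (1.76890 − 1)/8 = 0.09611.
cos i = 0.31002, so i = 71.940°.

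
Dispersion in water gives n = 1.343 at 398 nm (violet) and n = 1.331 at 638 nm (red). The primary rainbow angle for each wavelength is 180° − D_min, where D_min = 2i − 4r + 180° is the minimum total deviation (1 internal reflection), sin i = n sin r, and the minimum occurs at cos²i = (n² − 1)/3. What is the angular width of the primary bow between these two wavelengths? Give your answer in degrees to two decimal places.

At 398 nm (n = 1.343): cos²i = 0.26788 → i = 58.830°, r = 39.577°, D_min = 139.354°, rainbow angle = 40.646°.
At 638 nm (n = 1.331): cos²i = 0.25719 → i = 59.527°, r = 40.356°, D_min = 137.630°, rainbow angle = 42.370°.
Angular width = |40.646° − 42.370°| = 1.724°.

1.72°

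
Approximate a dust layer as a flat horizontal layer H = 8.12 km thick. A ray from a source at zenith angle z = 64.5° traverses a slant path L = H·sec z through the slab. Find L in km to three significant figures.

18.9 km

sec z = 1/cos 64.5° = 2.3228.
L = 8.12 × 2.3228 = 18.861 km.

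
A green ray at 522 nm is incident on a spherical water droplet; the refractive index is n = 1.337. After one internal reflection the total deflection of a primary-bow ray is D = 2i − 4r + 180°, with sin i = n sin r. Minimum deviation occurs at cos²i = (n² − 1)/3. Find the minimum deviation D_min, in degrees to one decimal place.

cos²i = (1.78757 − 1)/3 = 0.26252; i = arccos(0.51237) = 59.178°.
sin r = sin 59.178°/1.337 = 0.64231; r = 39.964°.
D_min = 2·59.178° − 4·39.964° + 180° = 138.500°.

138.5°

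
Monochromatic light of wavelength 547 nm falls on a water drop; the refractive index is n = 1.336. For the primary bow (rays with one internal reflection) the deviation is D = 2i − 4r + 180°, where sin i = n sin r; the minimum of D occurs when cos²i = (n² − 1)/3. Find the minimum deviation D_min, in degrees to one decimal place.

138.4°

cos²i = (1.78490 − 1)/3 = 0.26163; i = arccos(0.51150) = 59.236°.
sin r = sin 59.236°/1.336 = 0.64318; r = 40.029°.
D_min = 2·59.236° − 4·40.029° + 180° = 138.356°.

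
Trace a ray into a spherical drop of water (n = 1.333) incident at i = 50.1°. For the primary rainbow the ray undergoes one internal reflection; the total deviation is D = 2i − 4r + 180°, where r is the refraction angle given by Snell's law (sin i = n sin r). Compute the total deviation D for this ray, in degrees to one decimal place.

139.7°

sin r = sin 50.1° / 1.333 = 0.7672/1.333 = 0.5755; r = 35.14°.
D = 2·50.1° − 4·35.14° + 180° = 100.20° − 140.54° + 180° = 139.66°.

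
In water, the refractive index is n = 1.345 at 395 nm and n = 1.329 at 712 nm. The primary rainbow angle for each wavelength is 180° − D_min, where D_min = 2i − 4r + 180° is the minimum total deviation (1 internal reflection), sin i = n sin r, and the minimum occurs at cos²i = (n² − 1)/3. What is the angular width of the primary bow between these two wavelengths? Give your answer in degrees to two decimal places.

2.30°

At 395 nm (n = 1.345): cos²i = 0.26967 → i = 58.715°, r = 39.448°, D_min = 139.635°, rainbow angle = 40.365°.
At 712 nm (n = 1.329): cos²i = 0.25541 → i = 59.643°, r = 40.487°, D_min = 137.337°, rainbow angle = 42.663°.
Angular width = |40.365° − 42.663°| = 2.299°.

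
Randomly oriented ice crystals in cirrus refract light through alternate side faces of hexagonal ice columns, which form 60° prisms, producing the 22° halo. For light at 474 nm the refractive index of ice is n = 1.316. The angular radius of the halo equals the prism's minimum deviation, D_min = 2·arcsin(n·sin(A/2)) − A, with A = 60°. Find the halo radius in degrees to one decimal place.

n·sin(A/2) = 1.316 × sin 30° = 1.316 × 0.5000 = 0.6580.
D_min = 2·arcsin(0.6580) − 60° = 2 × 41.148° − 60° = 22.295°.

22.3°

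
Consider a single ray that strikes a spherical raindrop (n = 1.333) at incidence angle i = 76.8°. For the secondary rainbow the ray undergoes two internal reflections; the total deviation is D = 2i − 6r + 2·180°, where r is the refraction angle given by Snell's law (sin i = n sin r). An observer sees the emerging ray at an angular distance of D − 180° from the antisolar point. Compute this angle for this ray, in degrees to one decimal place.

52.1°

sin r = sin 76.8° / 1.333 = 0.9736/1.333 = 0.7304; r = 46.92°.
D = 2·76.8° − 6·46.92° + 2·180° = 153.60° − 281.50° + 360° = 232.10°.
Angle from antisolar point = D − 180° = 52.10°.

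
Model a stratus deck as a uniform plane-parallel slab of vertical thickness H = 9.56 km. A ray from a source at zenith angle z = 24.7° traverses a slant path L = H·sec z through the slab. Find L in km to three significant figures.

10.5 km

sec z = 1/cos 24.7° = 1.1007.
L = 9.56 × 1.1007 = 10.523 km.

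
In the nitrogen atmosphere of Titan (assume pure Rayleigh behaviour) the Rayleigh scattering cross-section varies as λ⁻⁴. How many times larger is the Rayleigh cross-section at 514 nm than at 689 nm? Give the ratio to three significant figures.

Rayleigh scattering ∝ λ⁻⁴, so the ratio of coefficients is the inverse fourth power of the wavelength ratio.
σ(514)/σ(689) = (689/514)⁴ = (1.3405)⁴ = 3.229.

3.23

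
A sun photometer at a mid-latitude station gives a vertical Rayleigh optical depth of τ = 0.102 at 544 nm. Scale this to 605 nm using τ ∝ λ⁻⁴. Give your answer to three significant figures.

τ(605 nm) = τ(544 nm) × (544/605)⁴ = 0.102 × (0.8992)⁴ = 0.102 × 0.6537 = 0.0667.

0.0667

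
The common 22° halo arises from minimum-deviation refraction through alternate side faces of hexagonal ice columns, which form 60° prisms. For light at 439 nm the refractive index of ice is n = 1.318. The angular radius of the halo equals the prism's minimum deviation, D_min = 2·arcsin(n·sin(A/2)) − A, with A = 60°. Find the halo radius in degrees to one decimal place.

n·sin(A/2) = 1.318 × sin 30° = 1.318 × 0.5000 = 0.6590.
D_min = 2·arcsin(0.6590) − 60° = 2 × 41.224° − 60° = 22.447°.

22.4°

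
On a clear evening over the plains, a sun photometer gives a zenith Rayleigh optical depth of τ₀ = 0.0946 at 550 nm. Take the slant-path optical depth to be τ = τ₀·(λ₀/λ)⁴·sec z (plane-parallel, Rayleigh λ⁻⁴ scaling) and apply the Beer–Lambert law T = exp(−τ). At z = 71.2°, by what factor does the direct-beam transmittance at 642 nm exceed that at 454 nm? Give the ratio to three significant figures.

Airmass: sec 71.2° = 3.1030.
τ(642 nm) = 0.0946 × (550/642)⁴ × 3.1030 = 0.0946 × 0.5387 × 3.1030 = 0.1581.
τ(454 nm) = 0.0946 × (550/454)⁴ × 3.1030 = 0.0946 × 2.1539 × 3.1030 = 0.6323.
T(642)/T(454) = exp(τ_B − τ_A) = exp(0.4742) = 1.6067.

1.61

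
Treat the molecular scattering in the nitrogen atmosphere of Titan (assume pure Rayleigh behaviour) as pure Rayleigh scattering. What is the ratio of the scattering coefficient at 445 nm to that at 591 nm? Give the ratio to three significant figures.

3.11

Rayleigh scattering ∝ λ⁻⁴, so the ratio of coefficients is the inverse fourth power of the wavelength ratio.
σ(445)/σ(591) = (591/445)⁴ = (1.3281)⁴ = 3.111.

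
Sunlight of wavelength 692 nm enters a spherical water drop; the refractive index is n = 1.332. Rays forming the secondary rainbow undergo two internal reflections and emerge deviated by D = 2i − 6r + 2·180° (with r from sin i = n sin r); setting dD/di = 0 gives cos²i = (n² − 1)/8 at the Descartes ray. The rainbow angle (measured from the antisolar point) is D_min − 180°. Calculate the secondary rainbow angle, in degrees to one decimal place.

cos²i = (1.77422 − 1)/8 = 0.09678; i = arccos(0.31109) = 71.875°.
sin r = sin 71.875°/1.332 = 0.71350; r = 45.520°.
D_min = 2·71.875° − 6·45.520° + 360° = 230.628°.
Rainbow angle = D_min − 180° = 50.628°.

50.6°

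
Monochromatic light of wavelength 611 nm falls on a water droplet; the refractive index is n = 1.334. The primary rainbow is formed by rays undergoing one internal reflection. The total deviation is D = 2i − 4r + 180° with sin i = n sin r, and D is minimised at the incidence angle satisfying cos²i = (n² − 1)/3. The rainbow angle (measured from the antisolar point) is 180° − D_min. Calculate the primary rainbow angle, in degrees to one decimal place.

41.9°

cos²i = (1.77956 − 1)/3 = 0.25985; i = arccos(0.50976) = 59.352°.
sin r = sin 59.352°/1.334 = 0.64492; r = 40.159°.
D_min = 2·59.352° − 4·40.159° + 180° = 138.067°.
Rainbow angle = 180° − D_min = 41.933°.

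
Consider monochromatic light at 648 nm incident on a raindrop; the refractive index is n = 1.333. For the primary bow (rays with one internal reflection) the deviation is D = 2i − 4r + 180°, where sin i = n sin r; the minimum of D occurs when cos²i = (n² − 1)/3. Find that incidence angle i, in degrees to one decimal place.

cos²i = (1.333² − 1)/3 = (1.77689 − 1)/3 = 0.25896.
cos i = 0.50888, so i = 59.410°.

59.4°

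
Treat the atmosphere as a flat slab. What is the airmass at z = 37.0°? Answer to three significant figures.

X = sec z = 1/cos 37.0° = 1/0.7986 = 1.2521.

1.25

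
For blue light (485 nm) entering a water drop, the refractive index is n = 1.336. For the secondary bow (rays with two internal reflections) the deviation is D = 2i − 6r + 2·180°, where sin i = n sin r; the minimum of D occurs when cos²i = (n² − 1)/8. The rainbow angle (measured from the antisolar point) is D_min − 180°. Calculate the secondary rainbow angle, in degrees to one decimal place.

cos²i = (1.78490 − 1)/8 = 0.09811; i = arccos(0.31323) = 71.746°.
sin r = sin 71.746°/1.336 = 0.71084; r = 45.303°.
D_min = 2·71.746° − 6·45.303° + 360° = 231.674°.
Rainbow angle = D_min − 180° = 51.674°.

51.7°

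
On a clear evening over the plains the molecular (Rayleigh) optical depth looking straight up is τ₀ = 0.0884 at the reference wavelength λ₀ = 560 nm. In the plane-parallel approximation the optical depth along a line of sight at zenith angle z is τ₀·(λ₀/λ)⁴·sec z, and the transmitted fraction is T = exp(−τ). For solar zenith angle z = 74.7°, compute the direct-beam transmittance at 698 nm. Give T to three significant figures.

sec 74.7° = 3.7897.
τ = 0.0884 × (560/698)⁴ × 3.7897 = 0.0884 × 0.4143 × 3.7897 = 0.1388.
T = exp(−0.1388) = 0.8704.

0.870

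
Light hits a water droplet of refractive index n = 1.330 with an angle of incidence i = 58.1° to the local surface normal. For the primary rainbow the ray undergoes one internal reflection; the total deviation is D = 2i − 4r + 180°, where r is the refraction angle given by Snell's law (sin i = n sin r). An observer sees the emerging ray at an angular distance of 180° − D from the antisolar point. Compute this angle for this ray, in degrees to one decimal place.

sin r = sin 58.1° / 1.330 = 0.8490/1.330 = 0.6383; r = 39.67°.
D = 2·58.1° − 4·39.67° + 180° = 116.20° − 158.67° + 180° = 137.53°.
Angle from antisolar point = 180° − D = 42.47°.

42.5°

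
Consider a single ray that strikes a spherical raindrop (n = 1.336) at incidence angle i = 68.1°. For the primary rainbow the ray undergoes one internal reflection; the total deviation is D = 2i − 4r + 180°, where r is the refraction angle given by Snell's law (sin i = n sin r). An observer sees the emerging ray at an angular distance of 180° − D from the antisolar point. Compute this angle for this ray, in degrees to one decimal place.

39.7°

sin r = sin 68.1° / 1.336 = 0.9278/1.336 = 0.6945; r = 43.99°.
D = 2·68.1° − 4·43.99° + 180° = 136.20° − 175.95° + 180° = 140.25°.
Angle from antisolar point = 180° − D = 39.75°.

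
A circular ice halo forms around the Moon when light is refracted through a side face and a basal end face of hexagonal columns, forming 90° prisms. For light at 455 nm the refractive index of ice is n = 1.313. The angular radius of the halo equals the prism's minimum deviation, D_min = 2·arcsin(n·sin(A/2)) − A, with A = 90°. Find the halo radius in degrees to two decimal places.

46.38°

n·sin(A/2) = 1.313 × sin 45° = 1.313 × 0.7071 = 0.9284.
D_min = 2·arcsin(0.9284) − 90° = 2 × 68.192° − 90° = 46.383°.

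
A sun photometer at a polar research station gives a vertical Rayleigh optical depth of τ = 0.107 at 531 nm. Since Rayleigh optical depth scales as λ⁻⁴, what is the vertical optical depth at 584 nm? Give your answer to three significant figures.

0.0731

τ(584 nm) = τ(531 nm) × (531/584)⁴ = 0.107 × (0.9092)⁴ = 0.107 × 0.6835 = 0.0731.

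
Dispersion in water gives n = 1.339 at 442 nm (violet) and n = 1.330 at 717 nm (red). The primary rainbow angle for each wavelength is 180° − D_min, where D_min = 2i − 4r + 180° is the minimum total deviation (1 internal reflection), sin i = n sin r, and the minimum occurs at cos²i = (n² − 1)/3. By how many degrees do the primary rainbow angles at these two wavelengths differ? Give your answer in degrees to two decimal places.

1.30°

At 442 nm (n = 1.339): cos²i = 0.26431 → i = 59.062°, r = 39.834°, D_min = 138.786°, rainbow angle = 41.214°.
At 717 nm (n = 1.330): cos²i = 0.25630 → i = 59.585°, r = 40.422°, D_min = 137.484°, rainbow angle = 42.516°.
Angular width = |41.214° − 42.516°| = 1.303°.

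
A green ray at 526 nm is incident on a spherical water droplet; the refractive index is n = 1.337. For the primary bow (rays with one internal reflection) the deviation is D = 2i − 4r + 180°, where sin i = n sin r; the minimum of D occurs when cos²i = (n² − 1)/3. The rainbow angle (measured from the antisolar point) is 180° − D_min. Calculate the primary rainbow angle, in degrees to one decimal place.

41.5°

cos²i = (1.78757 − 1)/3 = 0.26252; i = arccos(0.51237) = 59.178°.
sin r = sin 59.178°/1.337 = 0.64231; r = 39.964°.
D_min = 2·59.178° − 4·39.964° + 180° = 138.500°.
Rainbow angle = 180° − D_min = 41.500°.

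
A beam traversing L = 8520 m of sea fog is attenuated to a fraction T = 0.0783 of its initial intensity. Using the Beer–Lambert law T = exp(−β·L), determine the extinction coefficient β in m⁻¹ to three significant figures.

Beer–Lambert: T = exp(−βL) ⇒ β = −ln(T)/L = −ln(0.0783)/8520 = 2.5472/8520 = 0.000299 m⁻¹.

0.000299 m⁻¹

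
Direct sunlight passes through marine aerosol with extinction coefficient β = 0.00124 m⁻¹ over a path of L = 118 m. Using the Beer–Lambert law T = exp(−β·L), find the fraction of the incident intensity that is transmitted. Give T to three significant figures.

0.864

τ = β·L = 0.00124 × 118 = 0.1463.
T = exp(−0.1463) = 0.8639.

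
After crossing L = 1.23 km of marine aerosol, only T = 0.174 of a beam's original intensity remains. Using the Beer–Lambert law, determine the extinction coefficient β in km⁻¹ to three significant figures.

Beer–Lambert: T = exp(−βL) ⇒ β = −ln(T)/L = −ln(0.174)/1.23 = 1.7487/1.23 = 1.422 km⁻¹.

1.42 km⁻¹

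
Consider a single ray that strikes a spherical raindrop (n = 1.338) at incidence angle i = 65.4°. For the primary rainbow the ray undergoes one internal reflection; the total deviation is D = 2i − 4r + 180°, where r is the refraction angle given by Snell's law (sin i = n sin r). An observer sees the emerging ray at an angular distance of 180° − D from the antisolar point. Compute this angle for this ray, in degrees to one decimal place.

sin r = sin 65.4° / 1.338 = 0.9092/1.338 = 0.6795; r = 42.81°.
D = 2·65.4° − 4·42.81° + 180° = 130.80° − 171.23° + 180° = 139.57°.
Angle from antisolar point = 180° − D = 40.43°.

40.4°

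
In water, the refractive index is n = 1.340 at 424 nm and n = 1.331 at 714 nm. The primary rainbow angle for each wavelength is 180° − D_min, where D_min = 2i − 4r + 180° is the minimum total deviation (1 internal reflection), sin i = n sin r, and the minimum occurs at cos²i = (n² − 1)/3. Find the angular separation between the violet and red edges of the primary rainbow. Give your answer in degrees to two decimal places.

At 424 nm (n = 1.340): cos²i = 0.26520 → i = 59.004°, r = 39.770°, D_min = 138.929°, rainbow angle = 41.071°.
At 714 nm (n = 1.331): cos²i = 0.25719 → i = 59.527°, r = 40.356°, D_min = 137.630°, rainbow angle = 42.370°.
Angular width = |41.071° − 42.370°| = 1.299°.

1.30°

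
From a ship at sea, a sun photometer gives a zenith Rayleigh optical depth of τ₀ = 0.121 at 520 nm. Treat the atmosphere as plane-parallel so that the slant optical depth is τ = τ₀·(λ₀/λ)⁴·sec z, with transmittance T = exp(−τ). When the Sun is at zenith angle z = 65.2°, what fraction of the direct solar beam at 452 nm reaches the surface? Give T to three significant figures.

0.603

sec 65.2° = 2.3841.
τ = 0.121 × (520/452)⁴ × 2.3841 = 0.121 × 1.7517 × 2.3841 = 0.5053.
T = exp(−0.5053) = 0.6033.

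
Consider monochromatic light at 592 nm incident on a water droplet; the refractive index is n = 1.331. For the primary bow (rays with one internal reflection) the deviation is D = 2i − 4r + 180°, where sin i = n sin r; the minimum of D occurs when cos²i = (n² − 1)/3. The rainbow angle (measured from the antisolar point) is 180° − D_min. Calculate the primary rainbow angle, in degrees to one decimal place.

42.4°

cos²i = (1.77156 − 1)/3 = 0.25719; i = arccos(0.50714) = 59.527°.
sin r = sin 59.527°/1.331 = 0.64753; r = 40.356°.
D_min = 2·59.527° − 4·40.356° + 180° = 137.630°.
Rainbow angle = 180° − D_min = 42.370°.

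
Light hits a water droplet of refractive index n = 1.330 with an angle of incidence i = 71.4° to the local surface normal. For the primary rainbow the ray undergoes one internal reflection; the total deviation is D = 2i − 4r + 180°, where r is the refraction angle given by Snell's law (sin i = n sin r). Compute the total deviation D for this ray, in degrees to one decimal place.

141.0°

sin r = sin 71.4° / 1.330 = 0.9478/1.330 = 0.7126; r = 45.45°.
D = 2·71.4° − 4·45.45° + 180° = 142.80° − 181.79° + 180° = 141.01°.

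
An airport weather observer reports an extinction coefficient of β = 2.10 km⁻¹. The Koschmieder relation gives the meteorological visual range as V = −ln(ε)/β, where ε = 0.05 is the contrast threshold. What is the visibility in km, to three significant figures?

V = −ln(0.05) / 2.10 = 2.996 / 2.10 = 1.4265 km.

1.43 km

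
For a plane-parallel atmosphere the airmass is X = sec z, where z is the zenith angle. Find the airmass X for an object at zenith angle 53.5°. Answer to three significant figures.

1.68

X = sec z = 1/cos 53.5° = 1/0.5948 = 1.6812.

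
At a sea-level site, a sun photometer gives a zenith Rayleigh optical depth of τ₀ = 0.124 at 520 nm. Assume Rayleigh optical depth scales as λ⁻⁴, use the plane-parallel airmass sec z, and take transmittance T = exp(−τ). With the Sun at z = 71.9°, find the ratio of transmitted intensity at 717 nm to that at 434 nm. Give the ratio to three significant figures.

2.04

Airmass: sec 71.9° = 3.2188.
τ(717 nm) = 0.124 × (520/717)⁴ × 3.2188 = 0.124 × 0.2767 × 3.2188 = 0.1104.
τ(434 nm) = 0.124 × (520/434)⁴ × 3.2188 = 0.124 × 2.0609 × 3.2188 = 0.8226.
T(717)/T(434) = exp(τ_B − τ_A) = exp(0.7121) = 2.0383.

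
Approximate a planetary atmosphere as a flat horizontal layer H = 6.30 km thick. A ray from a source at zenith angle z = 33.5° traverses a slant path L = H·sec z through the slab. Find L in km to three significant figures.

sec z = 1/cos 33.5° = 1.1992.
L = 6.30 × 1.1992 = 7.555 km.

7.55 km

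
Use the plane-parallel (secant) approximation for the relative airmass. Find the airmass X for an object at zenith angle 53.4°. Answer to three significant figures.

1.68

X = sec z = 1/cos 53.4° = 1/0.5962 = 1.6772.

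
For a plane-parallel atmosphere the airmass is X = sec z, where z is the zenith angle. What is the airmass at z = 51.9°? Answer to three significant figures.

X = sec z = 1/cos 51.9° = 1/0.6170 = 1.6207.

1.62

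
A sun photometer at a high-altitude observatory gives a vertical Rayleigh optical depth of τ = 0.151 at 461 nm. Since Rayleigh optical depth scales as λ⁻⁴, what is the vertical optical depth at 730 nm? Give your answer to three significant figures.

τ(730 nm) = τ(461 nm) × (461/730)⁴ = 0.151 × (0.6315)⁴ = 0.151 × 0.1590 = 0.0240.

0.0240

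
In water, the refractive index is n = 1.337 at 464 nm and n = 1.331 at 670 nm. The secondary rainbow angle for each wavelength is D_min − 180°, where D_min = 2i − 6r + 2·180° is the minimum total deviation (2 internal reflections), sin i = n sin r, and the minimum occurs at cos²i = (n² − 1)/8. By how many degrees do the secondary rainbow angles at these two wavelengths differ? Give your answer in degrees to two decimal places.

At 464 nm (n = 1.337): cos²i = 0.09845 → i = 71.714°, r = 45.249°, D_min = 231.934°, rainbow angle = 51.934°.
At 670 nm (n = 1.331): cos²i = 0.09645 → i = 71.907°, r = 45.575°, D_min = 230.365°, rainbow angle = 50.365°.
Angular width = |51.934° − 50.365°| = 1.569°.

1.57°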